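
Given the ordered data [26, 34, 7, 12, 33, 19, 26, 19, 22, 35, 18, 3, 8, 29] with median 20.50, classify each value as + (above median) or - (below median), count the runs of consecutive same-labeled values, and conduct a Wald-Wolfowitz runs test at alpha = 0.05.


Step 1: Compute median = 20.50; label A = above, B = below.
Labels in order: AABBABABAABBBA  (n_A = 7, n_B = 7)
Step 2: Count runs R = 9.
Step 3: Under H0 (random ordering), E[R] = 2*n_A*n_B/(n_A+n_B) + 1 = 2*7*7/14 + 1 = 8.0000.
        Var[R] = 2*n_A*n_B*(2*n_A*n_B - n_A - n_B) / ((n_A+n_B)^2 * (n_A+n_B-1)) = 8232/2548 = 3.2308.
        SD[R] = 1.7974.
Step 4: Continuity-corrected z = (R - 0.5 - E[R]) / SD[R] = (9 - 0.5 - 8.0000) / 1.7974 = 0.2782.
Step 5: Two-sided p-value via normal approximation = 2*(1 - Phi(|z|)) = 0.780879.
Step 6: alpha = 0.05. fail to reject H0.

R = 9, z = 0.2782, p = 0.780879, fail to reject H0.


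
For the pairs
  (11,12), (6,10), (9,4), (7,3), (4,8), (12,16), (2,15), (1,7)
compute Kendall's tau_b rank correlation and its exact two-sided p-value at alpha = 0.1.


Step 1: Enumerate the 28 unordered pairs (i,j) with i<j and classify each by sign(x_j-x_i) * sign(y_j-y_i).
  (1,2):dx=-5,dy=-2->C; (1,3):dx=-2,dy=-8->C; (1,4):dx=-4,dy=-9->C; (1,5):dx=-7,dy=-4->C
  (1,6):dx=+1,dy=+4->C; (1,7):dx=-9,dy=+3->D; (1,8):dx=-10,dy=-5->C; (2,3):dx=+3,dy=-6->D
  (2,4):dx=+1,dy=-7->D; (2,5):dx=-2,dy=-2->C; (2,6):dx=+6,dy=+6->C; (2,7):dx=-4,dy=+5->D
  (2,8):dx=-5,dy=-3->C; (3,4):dx=-2,dy=-1->C; (3,5):dx=-5,dy=+4->D; (3,6):dx=+3,dy=+12->C
  (3,7):dx=-7,dy=+11->D; (3,8):dx=-8,dy=+3->D; (4,5):dx=-3,dy=+5->D; (4,6):dx=+5,dy=+13->C
  (4,7):dx=-5,dy=+12->D; (4,8):dx=-6,dy=+4->D; (5,6):dx=+8,dy=+8->C; (5,7):dx=-2,dy=+7->D
  (5,8):dx=-3,dy=-1->C; (6,7):dx=-10,dy=-1->C; (6,8):dx=-11,dy=-9->C; (7,8):dx=-1,dy=-8->C
Step 2: C = 17, D = 11, total pairs = 28.
Step 3: tau = (C - D)/(n(n-1)/2) = (17 - 11)/28 = 0.214286.
Step 4: Exact two-sided p-value (enumerate n! = 40320 permutations of y under H0): p = 0.548413.
Step 5: alpha = 0.1. fail to reject H0.

tau_b = 0.2143 (C=17, D=11), p = 0.548413, fail to reject H0.


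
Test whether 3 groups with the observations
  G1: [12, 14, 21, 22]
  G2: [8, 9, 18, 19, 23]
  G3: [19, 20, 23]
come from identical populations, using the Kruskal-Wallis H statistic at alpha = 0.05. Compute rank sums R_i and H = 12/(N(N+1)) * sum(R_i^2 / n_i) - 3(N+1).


Step 1: Combine all N = 12 observations and assign midranks.
sorted (value, group, rank): (8,G2,1), (9,G2,2), (12,G1,3), (14,G1,4), (18,G2,5), (19,G2,6.5), (19,G3,6.5), (20,G3,8), (21,G1,9), (22,G1,10), (23,G2,11.5), (23,G3,11.5)
Step 2: Sum ranks within each group.
R_1 = 26 (n_1 = 4)
R_2 = 26 (n_2 = 5)
R_3 = 26 (n_3 = 3)
Step 3: H = 12/(N(N+1)) * sum(R_i^2/n_i) - 3(N+1)
     = 12/(12*13) * (26^2/4 + 26^2/5 + 26^2/3) - 3*13
     = 0.076923 * 529.533 - 39
     = 1.733333.
Step 4: Ties present; correction factor C = 1 - 12/(12^3 - 12) = 0.993007. Corrected H = 1.733333 / 0.993007 = 1.745540.
Step 5: Under H0, H ~ chi^2(2); p-value = 0.417793.
Step 6: alpha = 0.05. fail to reject H0.

H = 1.7455, df = 2, p = 0.417793, fail to reject H0.


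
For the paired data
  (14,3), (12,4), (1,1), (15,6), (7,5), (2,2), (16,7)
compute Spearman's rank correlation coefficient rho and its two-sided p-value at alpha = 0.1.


Step 1: Rank x and y separately (midranks; no ties here).
rank(x): 14->5, 12->4, 1->1, 15->6, 7->3, 2->2, 16->7
rank(y): 3->3, 4->4, 1->1, 6->6, 5->5, 2->2, 7->7
Step 2: d_i = R_x(i) - R_y(i); compute d_i^2.
  (5-3)^2=4, (4-4)^2=0, (1-1)^2=0, (6-6)^2=0, (3-5)^2=4, (2-2)^2=0, (7-7)^2=0
sum(d^2) = 8.
Step 3: rho = 1 - 6*8 / (7*(7^2 - 1)) = 1 - 48/336 = 0.857143.
Step 4: Under H0, t = rho * sqrt((n-2)/(1-rho^2)) = 3.7210 ~ t(5).
Step 5: Two-sided p-value from the t-distribution with 5 df = 0.013697.
Step 6: alpha = 0.1. reject H0.

rho = 0.8571, p = 0.013697, reject H0 at alpha = 0.1.


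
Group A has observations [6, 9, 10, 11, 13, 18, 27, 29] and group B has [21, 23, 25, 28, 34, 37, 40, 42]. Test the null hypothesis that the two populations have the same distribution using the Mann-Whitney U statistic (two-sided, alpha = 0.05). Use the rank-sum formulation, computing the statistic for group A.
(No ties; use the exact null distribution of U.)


Step 1: Combine and sort all 16 observations; assign midranks.
sorted (value, group): (6,X), (9,X), (10,X), (11,X), (13,X), (18,X), (21,Y), (23,Y), (25,Y), (27,X), (28,Y), (29,X), (34,Y), (37,Y), (40,Y), (42,Y)
ranks: 6->1, 9->2, 10->3, 11->4, 13->5, 18->6, 21->7, 23->8, 25->9, 27->10, 28->11, 29->12, 34->13, 37->14, 40->15, 42->16
Step 2: Rank sum for X: R1 = 1 + 2 + 3 + 4 + 5 + 6 + 10 + 12 = 43.
Step 3: U_X = R1 - n1(n1+1)/2 = 43 - 8*9/2 = 43 - 36 = 7.
       U_Y = n1*n2 - U_X = 64 - 7 = 57.
Step 4: No ties, so the exact null distribution of U (based on enumerating the C(16,8) = 12870 equally likely rank assignments) gives the two-sided p-value.
Step 5: p-value = 0.006993; compare to alpha = 0.05. reject H0.

U_X = 7, p = 0.006993, reject H0 at alpha = 0.05.


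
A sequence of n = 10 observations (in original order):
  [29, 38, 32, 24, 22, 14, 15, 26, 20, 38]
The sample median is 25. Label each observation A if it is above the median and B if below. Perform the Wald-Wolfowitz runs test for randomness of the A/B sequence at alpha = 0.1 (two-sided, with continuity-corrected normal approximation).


Step 1: Compute median = 25; label A = above, B = below.
Labels in order: AAABBBBABA  (n_A = 5, n_B = 5)
Step 2: Count runs R = 5.
Step 3: Under H0 (random ordering), E[R] = 2*n_A*n_B/(n_A+n_B) + 1 = 2*5*5/10 + 1 = 6.0000.
        Var[R] = 2*n_A*n_B*(2*n_A*n_B - n_A - n_B) / ((n_A+n_B)^2 * (n_A+n_B-1)) = 2000/900 = 2.2222.
        SD[R] = 1.4907.
Step 4: Continuity-corrected z = (R + 0.5 - E[R]) / SD[R] = (5 + 0.5 - 6.0000) / 1.4907 = -0.3354.
Step 5: Two-sided p-value via normal approximation = 2*(1 - Phi(|z|)) = 0.737316.
Step 6: alpha = 0.1. fail to reject H0.

R = 5, z = -0.3354, p = 0.737316, fail to reject H0.


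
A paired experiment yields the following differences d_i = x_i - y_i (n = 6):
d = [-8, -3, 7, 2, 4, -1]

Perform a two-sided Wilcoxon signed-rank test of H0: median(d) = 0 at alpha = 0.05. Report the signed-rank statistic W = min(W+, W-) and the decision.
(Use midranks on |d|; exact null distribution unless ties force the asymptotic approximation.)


Step 1: Drop any zero differences (none here) and take |d_i|.
|d| = [8, 3, 7, 2, 4, 1]
Step 2: Midrank |d_i| (ties get averaged ranks).
ranks: |8|->6, |3|->3, |7|->5, |2|->2, |4|->4, |1|->1
Step 3: Attach original signs; sum ranks with positive sign and with negative sign.
W+ = 5 + 2 + 4 = 11
W- = 6 + 3 + 1 = 10
(Check: W+ + W- = 21 should equal n(n+1)/2 = 21.)
Step 4: Test statistic W = min(W+, W-) = 10.
Step 5: No ties, so the exact null distribution over the 2^6 = 64 sign assignments gives the two-sided p-value = 1.000000.
Step 6: alpha = 0.05. fail to reject H0.

W+ = 11, W- = 10, W = min = 10, p = 1.000000, fail to reject H0.


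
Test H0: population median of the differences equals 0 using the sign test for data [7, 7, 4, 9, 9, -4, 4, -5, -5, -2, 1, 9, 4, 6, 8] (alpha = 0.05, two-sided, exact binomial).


Step 1: Discard zero differences. Original n = 15; n_eff = number of nonzero differences = 15.
Nonzero differences (with sign): +7, +7, +4, +9, +9, -4, +4, -5, -5, -2, +1, +9, +4, +6, +8
Step 2: Count signs: positive = 11, negative = 4.
Step 3: Under H0: P(positive) = 0.5, so the number of positives S ~ Bin(15, 0.5).
Step 4: Two-sided exact p-value = sum of Bin(15,0.5) probabilities at or below the observed probability = 0.118469.
Step 5: alpha = 0.05. fail to reject H0.

n_eff = 15, pos = 11, neg = 4, p = 0.118469, fail to reject H0.


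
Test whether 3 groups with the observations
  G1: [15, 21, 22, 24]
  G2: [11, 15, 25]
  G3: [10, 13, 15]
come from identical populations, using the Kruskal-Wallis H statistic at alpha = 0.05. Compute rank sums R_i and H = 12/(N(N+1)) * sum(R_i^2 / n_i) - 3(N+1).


Step 1: Combine all N = 10 observations and assign midranks.
sorted (value, group, rank): (10,G3,1), (11,G2,2), (13,G3,3), (15,G1,5), (15,G2,5), (15,G3,5), (21,G1,7), (22,G1,8), (24,G1,9), (25,G2,10)
Step 2: Sum ranks within each group.
R_1 = 29 (n_1 = 4)
R_2 = 17 (n_2 = 3)
R_3 = 9 (n_3 = 3)
Step 3: H = 12/(N(N+1)) * sum(R_i^2/n_i) - 3(N+1)
     = 12/(10*11) * (29^2/4 + 17^2/3 + 9^2/3) - 3*11
     = 0.109091 * 333.583 - 33
     = 3.390909.
Step 4: Ties present; correction factor C = 1 - 24/(10^3 - 10) = 0.975758. Corrected H = 3.390909 / 0.975758 = 3.475155.
Step 5: Under H0, H ~ chi^2(2); p-value = 0.175946.
Step 6: alpha = 0.05. fail to reject H0.

H = 3.4752, df = 2, p = 0.175946, fail to reject H0.


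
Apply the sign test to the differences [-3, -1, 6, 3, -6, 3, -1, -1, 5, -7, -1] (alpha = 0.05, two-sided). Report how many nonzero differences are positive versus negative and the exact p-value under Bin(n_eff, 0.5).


Step 1: Discard zero differences. Original n = 11; n_eff = number of nonzero differences = 11.
Nonzero differences (with sign): -3, -1, +6, +3, -6, +3, -1, -1, +5, -7, -1
Step 2: Count signs: positive = 4, negative = 7.
Step 3: Under H0: P(positive) = 0.5, so the number of positives S ~ Bin(11, 0.5).
Step 4: Two-sided exact p-value = sum of Bin(11,0.5) probabilities at or below the observed probability = 0.548828.
Step 5: alpha = 0.05. fail to reject H0.

n_eff = 11, pos = 4, neg = 7, p = 0.548828, fail to reject H0.


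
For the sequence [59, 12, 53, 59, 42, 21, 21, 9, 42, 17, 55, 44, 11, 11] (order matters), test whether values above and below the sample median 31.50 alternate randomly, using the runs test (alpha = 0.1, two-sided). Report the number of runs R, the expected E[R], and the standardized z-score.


Step 1: Compute median = 31.50; label A = above, B = below.
Labels in order: ABAAABBBABAABB  (n_A = 7, n_B = 7)
Step 2: Count runs R = 8.
Step 3: Under H0 (random ordering), E[R] = 2*n_A*n_B/(n_A+n_B) + 1 = 2*7*7/14 + 1 = 8.0000.
        Var[R] = 2*n_A*n_B*(2*n_A*n_B - n_A - n_B) / ((n_A+n_B)^2 * (n_A+n_B-1)) = 8232/2548 = 3.2308.
        SD[R] = 1.7974.
Step 4: R = E[R], so z = 0 with no continuity correction.
Step 5: Two-sided p-value via normal approximation = 2*(1 - Phi(|z|)) = 1.000000.
Step 6: alpha = 0.1. fail to reject H0.

R = 8, z = 0.0000, p = 1.000000, fail to reject H0.


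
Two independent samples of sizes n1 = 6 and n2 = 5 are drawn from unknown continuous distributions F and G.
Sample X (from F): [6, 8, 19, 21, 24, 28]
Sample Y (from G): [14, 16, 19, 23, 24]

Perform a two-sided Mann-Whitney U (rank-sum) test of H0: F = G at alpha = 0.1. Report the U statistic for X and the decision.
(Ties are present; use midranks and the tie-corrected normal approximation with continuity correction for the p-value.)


Step 1: Combine and sort all 11 observations; assign midranks.
sorted (value, group): (6,X), (8,X), (14,Y), (16,Y), (19,X), (19,Y), (21,X), (23,Y), (24,X), (24,Y), (28,X)
ranks: 6->1, 8->2, 14->3, 16->4, 19->5.5, 19->5.5, 21->7, 23->8, 24->9.5, 24->9.5, 28->11
Step 2: Rank sum for X: R1 = 1 + 2 + 5.5 + 7 + 9.5 + 11 = 36.
Step 3: U_X = R1 - n1(n1+1)/2 = 36 - 6*7/2 = 36 - 21 = 15.
       U_Y = n1*n2 - U_X = 30 - 15 = 15.
Step 4: Ties are present, so use the tie-corrected normal approximation (with continuity correction) for the p-value.
Step 5: p-value = 1.000000; compare to alpha = 0.1. fail to reject H0.

U_X = 15, p = 1.000000, fail to reject H0 at alpha = 0.1.


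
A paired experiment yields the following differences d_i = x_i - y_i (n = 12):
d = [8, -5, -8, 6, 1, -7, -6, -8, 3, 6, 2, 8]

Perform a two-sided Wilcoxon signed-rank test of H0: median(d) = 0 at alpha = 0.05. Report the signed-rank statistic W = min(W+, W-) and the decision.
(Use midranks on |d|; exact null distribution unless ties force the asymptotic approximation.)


Step 1: Drop any zero differences (none here) and take |d_i|.
|d| = [8, 5, 8, 6, 1, 7, 6, 8, 3, 6, 2, 8]
Step 2: Midrank |d_i| (ties get averaged ranks).
ranks: |8|->10.5, |5|->4, |8|->10.5, |6|->6, |1|->1, |7|->8, |6|->6, |8|->10.5, |3|->3, |6|->6, |2|->2, |8|->10.5
Step 3: Attach original signs; sum ranks with positive sign and with negative sign.
W+ = 10.5 + 6 + 1 + 3 + 6 + 2 + 10.5 = 39
W- = 4 + 10.5 + 8 + 6 + 10.5 = 39
(Check: W+ + W- = 78 should equal n(n+1)/2 = 78.)
Step 4: Test statistic W = min(W+, W-) = 39.
Step 5: Ties in |d|, so use the tie-corrected normal approximation.
        E[W] = n(n+1)/4 = 12*13/4 = 39.
        Tie groups: |d|=6 (t=3), |d|=8 (t=4); sum(t^3 - t) = 84.
        Var[W] = n(n+1)(2n+1)/24 - sum(t^3-t)/48 = 3900/24 - 84/48 = 160.75.
        z = (W - E[W]) / sqrt(Var[W]) = (39 - 39) / 12.6787 = 0.0000.
        Two-sided p = 2*Phi(z) = 1.000000.
Step 6: alpha = 0.05. fail to reject H0.

W+ = 39, W- = 39, W = min = 39, p = 1.000000, fail to reject H0.


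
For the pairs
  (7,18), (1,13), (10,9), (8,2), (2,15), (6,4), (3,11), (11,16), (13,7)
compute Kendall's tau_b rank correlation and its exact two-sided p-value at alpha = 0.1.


Step 1: Enumerate the 36 unordered pairs (i,j) with i<j and classify each by sign(x_j-x_i) * sign(y_j-y_i).
  (1,2):dx=-6,dy=-5->C; (1,3):dx=+3,dy=-9->D; (1,4):dx=+1,dy=-16->D; (1,5):dx=-5,dy=-3->C
  (1,6):dx=-1,dy=-14->C; (1,7):dx=-4,dy=-7->C; (1,8):dx=+4,dy=-2->D; (1,9):dx=+6,dy=-11->D
  (2,3):dx=+9,dy=-4->D; (2,4):dx=+7,dy=-11->D; (2,5):dx=+1,dy=+2->C; (2,6):dx=+5,dy=-9->D
  (2,7):dx=+2,dy=-2->D; (2,8):dx=+10,dy=+3->C; (2,9):dx=+12,dy=-6->D; (3,4):dx=-2,dy=-7->C
  (3,5):dx=-8,dy=+6->D; (3,6):dx=-4,dy=-5->C; (3,7):dx=-7,dy=+2->D; (3,8):dx=+1,dy=+7->C
  (3,9):dx=+3,dy=-2->D; (4,5):dx=-6,dy=+13->D; (4,6):dx=-2,dy=+2->D; (4,7):dx=-5,dy=+9->D
  (4,8):dx=+3,dy=+14->C; (4,9):dx=+5,dy=+5->C; (5,6):dx=+4,dy=-11->D; (5,7):dx=+1,dy=-4->D
  (5,8):dx=+9,dy=+1->C; (5,9):dx=+11,dy=-8->D; (6,7):dx=-3,dy=+7->D; (6,8):dx=+5,dy=+12->C
  (6,9):dx=+7,dy=+3->C; (7,8):dx=+8,dy=+5->C; (7,9):dx=+10,dy=-4->D; (8,9):dx=+2,dy=-9->D
Step 2: C = 15, D = 21, total pairs = 36.
Step 3: tau = (C - D)/(n(n-1)/2) = (15 - 21)/36 = -0.166667.
Step 4: Exact two-sided p-value (enumerate n! = 362880 permutations of y under H0): p = 0.612202.
Step 5: alpha = 0.1. fail to reject H0.

tau_b = -0.1667 (C=15, D=21), p = 0.612202, fail to reject H0.


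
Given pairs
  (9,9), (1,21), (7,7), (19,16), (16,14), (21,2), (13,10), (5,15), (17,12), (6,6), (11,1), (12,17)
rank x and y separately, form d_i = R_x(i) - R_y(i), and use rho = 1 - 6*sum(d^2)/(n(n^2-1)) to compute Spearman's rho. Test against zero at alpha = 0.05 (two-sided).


Step 1: Rank x and y separately (midranks; no ties here).
rank(x): 9->5, 1->1, 7->4, 19->11, 16->9, 21->12, 13->8, 5->2, 17->10, 6->3, 11->6, 12->7
rank(y): 9->5, 21->12, 7->4, 16->10, 14->8, 2->2, 10->6, 15->9, 12->7, 6->3, 1->1, 17->11
Step 2: d_i = R_x(i) - R_y(i); compute d_i^2.
  (5-5)^2=0, (1-12)^2=121, (4-4)^2=0, (11-10)^2=1, (9-8)^2=1, (12-2)^2=100, (8-6)^2=4, (2-9)^2=49, (10-7)^2=9, (3-3)^2=0, (6-1)^2=25, (7-11)^2=16
sum(d^2) = 326.
Step 3: rho = 1 - 6*326 / (12*(12^2 - 1)) = 1 - 1956/1716 = -0.139860.
Step 4: Under H0, t = rho * sqrt((n-2)/(1-rho^2)) = -0.4467 ~ t(10).
Step 5: Two-sided p-value from the t-distribution with 10 df = 0.664633.
Step 6: alpha = 0.05. fail to reject H0.

rho = -0.1399, p = 0.664633, fail to reject H0 at alpha = 0.05.


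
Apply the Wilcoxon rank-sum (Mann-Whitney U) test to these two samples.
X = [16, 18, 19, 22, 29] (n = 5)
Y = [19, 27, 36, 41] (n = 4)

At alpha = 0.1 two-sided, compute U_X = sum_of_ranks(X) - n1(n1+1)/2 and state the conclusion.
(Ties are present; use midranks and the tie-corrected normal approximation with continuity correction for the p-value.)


Step 1: Combine and sort all 9 observations; assign midranks.
sorted (value, group): (16,X), (18,X), (19,X), (19,Y), (22,X), (27,Y), (29,X), (36,Y), (41,Y)
ranks: 16->1, 18->2, 19->3.5, 19->3.5, 22->5, 27->6, 29->7, 36->8, 41->9
Step 2: Rank sum for X: R1 = 1 + 2 + 3.5 + 5 + 7 = 18.5.
Step 3: U_X = R1 - n1(n1+1)/2 = 18.5 - 5*6/2 = 18.5 - 15 = 3.5.
       U_Y = n1*n2 - U_X = 20 - 3.5 = 16.5.
Step 4: Ties are present, so use the tie-corrected normal approximation (with continuity correction) for the p-value.
Step 5: p-value = 0.139983; compare to alpha = 0.1. fail to reject H0.

U_X = 3.5, p = 0.139983, fail to reject H0 at alpha = 0.1.


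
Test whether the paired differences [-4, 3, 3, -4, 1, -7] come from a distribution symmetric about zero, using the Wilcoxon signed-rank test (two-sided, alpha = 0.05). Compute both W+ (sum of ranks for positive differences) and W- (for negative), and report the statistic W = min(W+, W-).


Step 1: Drop any zero differences (none here) and take |d_i|.
|d| = [4, 3, 3, 4, 1, 7]
Step 2: Midrank |d_i| (ties get averaged ranks).
ranks: |4|->4.5, |3|->2.5, |3|->2.5, |4|->4.5, |1|->1, |7|->6
Step 3: Attach original signs; sum ranks with positive sign and with negative sign.
W+ = 2.5 + 2.5 + 1 = 6
W- = 4.5 + 4.5 + 6 = 15
(Check: W+ + W- = 21 should equal n(n+1)/2 = 21.)
Step 4: Test statistic W = min(W+, W-) = 6.
Step 5: Ties in |d|, so use the tie-corrected normal approximation.
        E[W] = n(n+1)/4 = 6*7/4 = 10.5.
        Tie groups: |d|=3 (t=2), |d|=4 (t=2); sum(t^3 - t) = 12.
        Var[W] = n(n+1)(2n+1)/24 - sum(t^3-t)/48 = 546/24 - 12/48 = 22.5.
        z = (W - E[W]) / sqrt(Var[W]) = (6 - 10.5) / 4.7434 = -0.9487.
        Two-sided p = 2*Phi(z) = 0.342782.
Step 6: alpha = 0.05. fail to reject H0.

W+ = 6, W- = 15, W = min = 6, p = 0.342782, fail to reject H0.


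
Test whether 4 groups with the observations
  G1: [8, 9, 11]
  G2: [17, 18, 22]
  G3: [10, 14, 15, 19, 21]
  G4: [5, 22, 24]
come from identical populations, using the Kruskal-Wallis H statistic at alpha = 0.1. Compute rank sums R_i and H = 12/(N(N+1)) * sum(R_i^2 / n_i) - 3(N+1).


Step 1: Combine all N = 14 observations and assign midranks.
sorted (value, group, rank): (5,G4,1), (8,G1,2), (9,G1,3), (10,G3,4), (11,G1,5), (14,G3,6), (15,G3,7), (17,G2,8), (18,G2,9), (19,G3,10), (21,G3,11), (22,G2,12.5), (22,G4,12.5), (24,G4,14)
Step 2: Sum ranks within each group.
R_1 = 10 (n_1 = 3)
R_2 = 29.5 (n_2 = 3)
R_3 = 38 (n_3 = 5)
R_4 = 27.5 (n_4 = 3)
Step 3: H = 12/(N(N+1)) * sum(R_i^2/n_i) - 3(N+1)
     = 12/(14*15) * (10^2/3 + 29.5^2/3 + 38^2/5 + 27.5^2/3) - 3*15
     = 0.057143 * 864.3 - 45
     = 4.388571.
Step 4: Ties present; correction factor C = 1 - 6/(14^3 - 14) = 0.997802. Corrected H = 4.388571 / 0.997802 = 4.398238.
Step 5: Under H0, H ~ chi^2(3); p-value = 0.221549.
Step 6: alpha = 0.1. fail to reject H0.

H = 4.3982, df = 3, p = 0.221549, fail to reject H0.


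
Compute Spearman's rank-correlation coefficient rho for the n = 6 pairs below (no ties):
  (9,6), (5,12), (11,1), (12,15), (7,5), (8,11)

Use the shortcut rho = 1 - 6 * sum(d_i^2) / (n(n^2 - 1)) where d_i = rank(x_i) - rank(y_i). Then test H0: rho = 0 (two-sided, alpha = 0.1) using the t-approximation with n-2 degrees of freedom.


Step 1: Rank x and y separately (midranks; no ties here).
rank(x): 9->4, 5->1, 11->5, 12->6, 7->2, 8->3
rank(y): 6->3, 12->5, 1->1, 15->6, 5->2, 11->4
Step 2: d_i = R_x(i) - R_y(i); compute d_i^2.
  (4-3)^2=1, (1-5)^2=16, (5-1)^2=16, (6-6)^2=0, (2-2)^2=0, (3-4)^2=1
sum(d^2) = 34.
Step 3: rho = 1 - 6*34 / (6*(6^2 - 1)) = 1 - 204/210 = 0.028571.
Step 4: Under H0, t = rho * sqrt((n-2)/(1-rho^2)) = 0.0572 ~ t(4).
Step 5: Two-sided p-value from the t-distribution with 4 df = 0.957155.
Step 6: alpha = 0.1. fail to reject H0.

rho = 0.0286, p = 0.957155, fail to reject H0 at alpha = 0.1.


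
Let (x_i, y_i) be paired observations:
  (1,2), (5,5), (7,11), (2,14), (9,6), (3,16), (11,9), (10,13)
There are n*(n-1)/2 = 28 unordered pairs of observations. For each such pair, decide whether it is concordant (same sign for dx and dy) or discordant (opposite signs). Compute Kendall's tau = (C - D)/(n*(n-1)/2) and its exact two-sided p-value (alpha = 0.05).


Step 1: Enumerate the 28 unordered pairs (i,j) with i<j and classify each by sign(x_j-x_i) * sign(y_j-y_i).
  (1,2):dx=+4,dy=+3->C; (1,3):dx=+6,dy=+9->C; (1,4):dx=+1,dy=+12->C; (1,5):dx=+8,dy=+4->C
  (1,6):dx=+2,dy=+14->C; (1,7):dx=+10,dy=+7->C; (1,8):dx=+9,dy=+11->C; (2,3):dx=+2,dy=+6->C
  (2,4):dx=-3,dy=+9->D; (2,5):dx=+4,dy=+1->C; (2,6):dx=-2,dy=+11->D; (2,7):dx=+6,dy=+4->C
  (2,8):dx=+5,dy=+8->C; (3,4):dx=-5,dy=+3->D; (3,5):dx=+2,dy=-5->D; (3,6):dx=-4,dy=+5->D
  (3,7):dx=+4,dy=-2->D; (3,8):dx=+3,dy=+2->C; (4,5):dx=+7,dy=-8->D; (4,6):dx=+1,dy=+2->C
  (4,7):dx=+9,dy=-5->D; (4,8):dx=+8,dy=-1->D; (5,6):dx=-6,dy=+10->D; (5,7):dx=+2,dy=+3->C
  (5,8):dx=+1,dy=+7->C; (6,7):dx=+8,dy=-7->D; (6,8):dx=+7,dy=-3->D; (7,8):dx=-1,dy=+4->D
Step 2: C = 15, D = 13, total pairs = 28.
Step 3: tau = (C - D)/(n(n-1)/2) = (15 - 13)/28 = 0.071429.
Step 4: Exact two-sided p-value (enumerate n! = 40320 permutations of y under H0): p = 0.904861.
Step 5: alpha = 0.05. fail to reject H0.

tau_b = 0.0714 (C=15, D=13), p = 0.904861, fail to reject H0.


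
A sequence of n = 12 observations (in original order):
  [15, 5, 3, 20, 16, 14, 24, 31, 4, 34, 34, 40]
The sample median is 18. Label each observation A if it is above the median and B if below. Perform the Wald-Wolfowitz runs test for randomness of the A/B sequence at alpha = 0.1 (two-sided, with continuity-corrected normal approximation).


Step 1: Compute median = 18; label A = above, B = below.
Labels in order: BBBABBAABAAA  (n_A = 6, n_B = 6)
Step 2: Count runs R = 6.
Step 3: Under H0 (random ordering), E[R] = 2*n_A*n_B/(n_A+n_B) + 1 = 2*6*6/12 + 1 = 7.0000.
        Var[R] = 2*n_A*n_B*(2*n_A*n_B - n_A - n_B) / ((n_A+n_B)^2 * (n_A+n_B-1)) = 4320/1584 = 2.7273.
        SD[R] = 1.6514.
Step 4: Continuity-corrected z = (R + 0.5 - E[R]) / SD[R] = (6 + 0.5 - 7.0000) / 1.6514 = -0.3028.
Step 5: Two-sided p-value via normal approximation = 2*(1 - Phi(|z|)) = 0.762069.
Step 6: alpha = 0.1. fail to reject H0.

R = 6, z = -0.3028, p = 0.762069, fail to reject H0.


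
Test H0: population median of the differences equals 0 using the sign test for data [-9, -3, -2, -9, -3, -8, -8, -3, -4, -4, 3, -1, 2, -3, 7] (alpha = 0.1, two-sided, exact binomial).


Step 1: Discard zero differences. Original n = 15; n_eff = number of nonzero differences = 15.
Nonzero differences (with sign): -9, -3, -2, -9, -3, -8, -8, -3, -4, -4, +3, -1, +2, -3, +7
Step 2: Count signs: positive = 3, negative = 12.
Step 3: Under H0: P(positive) = 0.5, so the number of positives S ~ Bin(15, 0.5).
Step 4: Two-sided exact p-value = sum of Bin(15,0.5) probabilities at or below the observed probability = 0.035156.
Step 5: alpha = 0.1. reject H0.

n_eff = 15, pos = 3, neg = 12, p = 0.035156, reject H0.


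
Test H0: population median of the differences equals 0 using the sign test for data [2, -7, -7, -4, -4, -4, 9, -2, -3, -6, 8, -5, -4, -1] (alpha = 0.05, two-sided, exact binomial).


Step 1: Discard zero differences. Original n = 14; n_eff = number of nonzero differences = 14.
Nonzero differences (with sign): +2, -7, -7, -4, -4, -4, +9, -2, -3, -6, +8, -5, -4, -1
Step 2: Count signs: positive = 3, negative = 11.
Step 3: Under H0: P(positive) = 0.5, so the number of positives S ~ Bin(14, 0.5).
Step 4: Two-sided exact p-value = sum of Bin(14,0.5) probabilities at or below the observed probability = 0.057373.
Step 5: alpha = 0.05. fail to reject H0.

n_eff = 14, pos = 3, neg = 11, p = 0.057373, fail to reject H0.


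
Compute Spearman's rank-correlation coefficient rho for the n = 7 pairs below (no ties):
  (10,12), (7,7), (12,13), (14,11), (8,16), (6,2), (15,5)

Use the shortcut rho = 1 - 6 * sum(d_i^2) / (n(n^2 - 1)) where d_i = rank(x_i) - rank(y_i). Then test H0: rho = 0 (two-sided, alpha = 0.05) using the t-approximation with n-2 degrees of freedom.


Step 1: Rank x and y separately (midranks; no ties here).
rank(x): 10->4, 7->2, 12->5, 14->6, 8->3, 6->1, 15->7
rank(y): 12->5, 7->3, 13->6, 11->4, 16->7, 2->1, 5->2
Step 2: d_i = R_x(i) - R_y(i); compute d_i^2.
  (4-5)^2=1, (2-3)^2=1, (5-6)^2=1, (6-4)^2=4, (3-7)^2=16, (1-1)^2=0, (7-2)^2=25
sum(d^2) = 48.
Step 3: rho = 1 - 6*48 / (7*(7^2 - 1)) = 1 - 288/336 = 0.142857.
Step 4: Under H0, t = rho * sqrt((n-2)/(1-rho^2)) = 0.3227 ~ t(5).
Step 5: Two-sided p-value from the t-distribution with 5 df = 0.759945.
Step 6: alpha = 0.05. fail to reject H0.

rho = 0.1429, p = 0.759945, fail to reject H0 at alpha = 0.05.


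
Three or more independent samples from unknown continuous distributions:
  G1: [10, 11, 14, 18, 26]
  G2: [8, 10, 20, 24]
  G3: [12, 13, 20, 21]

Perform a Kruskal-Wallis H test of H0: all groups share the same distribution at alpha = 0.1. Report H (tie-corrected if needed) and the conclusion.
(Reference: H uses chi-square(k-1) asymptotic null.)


Step 1: Combine all N = 13 observations and assign midranks.
sorted (value, group, rank): (8,G2,1), (10,G1,2.5), (10,G2,2.5), (11,G1,4), (12,G3,5), (13,G3,6), (14,G1,7), (18,G1,8), (20,G2,9.5), (20,G3,9.5), (21,G3,11), (24,G2,12), (26,G1,13)
Step 2: Sum ranks within each group.
R_1 = 34.5 (n_1 = 5)
R_2 = 25 (n_2 = 4)
R_3 = 31.5 (n_3 = 4)
Step 3: H = 12/(N(N+1)) * sum(R_i^2/n_i) - 3(N+1)
     = 12/(13*14) * (34.5^2/5 + 25^2/4 + 31.5^2/4) - 3*14
     = 0.065934 * 642.362 - 42
     = 0.353571.
Step 4: Ties present; correction factor C = 1 - 12/(13^3 - 13) = 0.994505. Corrected H = 0.353571 / 0.994505 = 0.355525.
Step 5: Under H0, H ~ chi^2(2); p-value = 0.837141.
Step 6: alpha = 0.1. fail to reject H0.

H = 0.3555, df = 2, p = 0.837141, fail to reject H0.


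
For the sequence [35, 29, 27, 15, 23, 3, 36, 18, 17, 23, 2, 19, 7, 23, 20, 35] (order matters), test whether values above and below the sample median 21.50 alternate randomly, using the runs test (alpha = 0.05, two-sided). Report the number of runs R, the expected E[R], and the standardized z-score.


Step 1: Compute median = 21.50; label A = above, B = below.
Labels in order: AAABABABBABBBABA  (n_A = 8, n_B = 8)
Step 2: Count runs R = 11.
Step 3: Under H0 (random ordering), E[R] = 2*n_A*n_B/(n_A+n_B) + 1 = 2*8*8/16 + 1 = 9.0000.
        Var[R] = 2*n_A*n_B*(2*n_A*n_B - n_A - n_B) / ((n_A+n_B)^2 * (n_A+n_B-1)) = 14336/3840 = 3.7333.
        SD[R] = 1.9322.
Step 4: Continuity-corrected z = (R - 0.5 - E[R]) / SD[R] = (11 - 0.5 - 9.0000) / 1.9322 = 0.7763.
Step 5: Two-sided p-value via normal approximation = 2*(1 - Phi(|z|)) = 0.437558.
Step 6: alpha = 0.05. fail to reject H0.

R = 11, z = 0.7763, p = 0.437558, fail to reject H0.


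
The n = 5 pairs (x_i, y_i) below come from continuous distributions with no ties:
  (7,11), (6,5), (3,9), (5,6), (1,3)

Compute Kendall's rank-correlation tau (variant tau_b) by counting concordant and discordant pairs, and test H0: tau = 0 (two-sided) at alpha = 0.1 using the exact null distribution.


Step 1: Enumerate the 10 unordered pairs (i,j) with i<j and classify each by sign(x_j-x_i) * sign(y_j-y_i).
  (1,2):dx=-1,dy=-6->C; (1,3):dx=-4,dy=-2->C; (1,4):dx=-2,dy=-5->C; (1,5):dx=-6,dy=-8->C
  (2,3):dx=-3,dy=+4->D; (2,4):dx=-1,dy=+1->D; (2,5):dx=-5,dy=-2->C; (3,4):dx=+2,dy=-3->D
  (3,5):dx=-2,dy=-6->C; (4,5):dx=-4,dy=-3->C
Step 2: C = 7, D = 3, total pairs = 10.
Step 3: tau = (C - D)/(n(n-1)/2) = (7 - 3)/10 = 0.400000.
Step 4: Exact two-sided p-value (enumerate n! = 120 permutations of y under H0): p = 0.483333.
Step 5: alpha = 0.1. fail to reject H0.

tau_b = 0.4000 (C=7, D=3), p = 0.483333, fail to reject H0.


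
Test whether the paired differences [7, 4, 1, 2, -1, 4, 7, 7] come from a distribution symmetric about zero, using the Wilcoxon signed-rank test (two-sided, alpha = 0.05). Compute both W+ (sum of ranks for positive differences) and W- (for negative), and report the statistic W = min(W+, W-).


Step 1: Drop any zero differences (none here) and take |d_i|.
|d| = [7, 4, 1, 2, 1, 4, 7, 7]
Step 2: Midrank |d_i| (ties get averaged ranks).
ranks: |7|->7, |4|->4.5, |1|->1.5, |2|->3, |1|->1.5, |4|->4.5, |7|->7, |7|->7
Step 3: Attach original signs; sum ranks with positive sign and with negative sign.
W+ = 7 + 4.5 + 1.5 + 3 + 4.5 + 7 + 7 = 34.5
W- = 1.5 = 1.5
(Check: W+ + W- = 36 should equal n(n+1)/2 = 36.)
Step 4: Test statistic W = min(W+, W-) = 1.5.
Step 5: Ties in |d|, so use the tie-corrected normal approximation.
        E[W] = n(n+1)/4 = 8*9/4 = 18.
        Tie groups: |d|=1 (t=2), |d|=4 (t=2), |d|=7 (t=3); sum(t^3 - t) = 36.
        Var[W] = n(n+1)(2n+1)/24 - sum(t^3-t)/48 = 1224/24 - 36/48 = 50.25.
        z = (W - E[W]) / sqrt(Var[W]) = (1.5 - 18) / 7.0887 = -2.3276.
        Two-sided p = 2*Phi(z) = 0.019931.
Step 6: alpha = 0.05. reject H0.

W+ = 34.5, W- = 1.5, W = min = 1.5, p = 0.019931, reject H0.


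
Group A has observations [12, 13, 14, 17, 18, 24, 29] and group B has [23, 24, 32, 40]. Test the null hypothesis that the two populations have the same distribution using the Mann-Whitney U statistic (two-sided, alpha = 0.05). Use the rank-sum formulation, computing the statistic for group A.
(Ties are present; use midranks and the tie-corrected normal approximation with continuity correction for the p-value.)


Step 1: Combine and sort all 11 observations; assign midranks.
sorted (value, group): (12,X), (13,X), (14,X), (17,X), (18,X), (23,Y), (24,X), (24,Y), (29,X), (32,Y), (40,Y)
ranks: 12->1, 13->2, 14->3, 17->4, 18->5, 23->6, 24->7.5, 24->7.5, 29->9, 32->10, 40->11
Step 2: Rank sum for X: R1 = 1 + 2 + 3 + 4 + 5 + 7.5 + 9 = 31.5.
Step 3: U_X = R1 - n1(n1+1)/2 = 31.5 - 7*8/2 = 31.5 - 28 = 3.5.
       U_Y = n1*n2 - U_X = 28 - 3.5 = 24.5.
Step 4: Ties are present, so use the tie-corrected normal approximation (with continuity correction) for the p-value.
Step 5: p-value = 0.058207; compare to alpha = 0.05. fail to reject H0.

U_X = 3.5, p = 0.058207, fail to reject H0 at alpha = 0.05.


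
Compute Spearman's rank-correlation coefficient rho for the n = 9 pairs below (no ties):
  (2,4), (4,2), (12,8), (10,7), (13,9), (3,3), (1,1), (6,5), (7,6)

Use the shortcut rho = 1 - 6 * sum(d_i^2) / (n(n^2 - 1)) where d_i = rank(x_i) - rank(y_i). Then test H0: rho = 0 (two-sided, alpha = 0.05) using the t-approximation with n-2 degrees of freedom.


Step 1: Rank x and y separately (midranks; no ties here).
rank(x): 2->2, 4->4, 12->8, 10->7, 13->9, 3->3, 1->1, 6->5, 7->6
rank(y): 4->4, 2->2, 8->8, 7->7, 9->9, 3->3, 1->1, 5->5, 6->6
Step 2: d_i = R_x(i) - R_y(i); compute d_i^2.
  (2-4)^2=4, (4-2)^2=4, (8-8)^2=0, (7-7)^2=0, (9-9)^2=0, (3-3)^2=0, (1-1)^2=0, (5-5)^2=0, (6-6)^2=0
sum(d^2) = 8.
Step 3: rho = 1 - 6*8 / (9*(9^2 - 1)) = 1 - 48/720 = 0.933333.
Step 4: Under H0, t = rho * sqrt((n-2)/(1-rho^2)) = 6.8783 ~ t(7).
Step 5: Two-sided p-value from the t-distribution with 7 df = 0.000236.
Step 6: alpha = 0.05. reject H0.

rho = 0.9333, p = 0.000236, reject H0 at alpha = 0.05.


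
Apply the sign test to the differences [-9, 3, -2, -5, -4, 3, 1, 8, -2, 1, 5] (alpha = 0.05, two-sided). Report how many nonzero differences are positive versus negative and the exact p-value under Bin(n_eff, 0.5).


Step 1: Discard zero differences. Original n = 11; n_eff = number of nonzero differences = 11.
Nonzero differences (with sign): -9, +3, -2, -5, -4, +3, +1, +8, -2, +1, +5
Step 2: Count signs: positive = 6, negative = 5.
Step 3: Under H0: P(positive) = 0.5, so the number of positives S ~ Bin(11, 0.5).
Step 4: Two-sided exact p-value = sum of Bin(11,0.5) probabilities at or below the observed probability = 1.000000.
Step 5: alpha = 0.05. fail to reject H0.

n_eff = 11, pos = 6, neg = 5, p = 1.000000, fail to reject H0.


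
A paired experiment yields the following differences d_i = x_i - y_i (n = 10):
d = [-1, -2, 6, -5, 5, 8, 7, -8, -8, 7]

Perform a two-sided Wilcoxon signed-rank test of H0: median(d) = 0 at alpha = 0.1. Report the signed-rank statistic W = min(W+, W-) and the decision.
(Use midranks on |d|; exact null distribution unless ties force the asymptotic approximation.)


Step 1: Drop any zero differences (none here) and take |d_i|.
|d| = [1, 2, 6, 5, 5, 8, 7, 8, 8, 7]
Step 2: Midrank |d_i| (ties get averaged ranks).
ranks: |1|->1, |2|->2, |6|->5, |5|->3.5, |5|->3.5, |8|->9, |7|->6.5, |8|->9, |8|->9, |7|->6.5
Step 3: Attach original signs; sum ranks with positive sign and with negative sign.
W+ = 5 + 3.5 + 9 + 6.5 + 6.5 = 30.5
W- = 1 + 2 + 3.5 + 9 + 9 = 24.5
(Check: W+ + W- = 55 should equal n(n+1)/2 = 55.)
Step 4: Test statistic W = min(W+, W-) = 24.5.
Step 5: Ties in |d|, so use the tie-corrected normal approximation.
        E[W] = n(n+1)/4 = 10*11/4 = 27.5.
        Tie groups: |d|=5 (t=2), |d|=7 (t=2), |d|=8 (t=3); sum(t^3 - t) = 36.
        Var[W] = n(n+1)(2n+1)/24 - sum(t^3-t)/48 = 2310/24 - 36/48 = 95.5.
        z = (W - E[W]) / sqrt(Var[W]) = (24.5 - 27.5) / 9.7724 = -0.3070.
        Two-sided p = 2*Phi(z) = 0.758853.
Step 6: alpha = 0.1. fail to reject H0.

W+ = 30.5, W- = 24.5, W = min = 24.5, p = 0.758853, fail to reject H0.


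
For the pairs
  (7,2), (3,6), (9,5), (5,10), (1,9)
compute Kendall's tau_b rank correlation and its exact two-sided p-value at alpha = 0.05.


Step 1: Enumerate the 10 unordered pairs (i,j) with i<j and classify each by sign(x_j-x_i) * sign(y_j-y_i).
  (1,2):dx=-4,dy=+4->D; (1,3):dx=+2,dy=+3->C; (1,4):dx=-2,dy=+8->D; (1,5):dx=-6,dy=+7->D
  (2,3):dx=+6,dy=-1->D; (2,4):dx=+2,dy=+4->C; (2,5):dx=-2,dy=+3->D; (3,4):dx=-4,dy=+5->D
  (3,5):dx=-8,dy=+4->D; (4,5):dx=-4,dy=-1->C
Step 2: C = 3, D = 7, total pairs = 10.
Step 3: tau = (C - D)/(n(n-1)/2) = (3 - 7)/10 = -0.400000.
Step 4: Exact two-sided p-value (enumerate n! = 120 permutations of y under H0): p = 0.483333.
Step 5: alpha = 0.05. fail to reject H0.

tau_b = -0.4000 (C=3, D=7), p = 0.483333, fail to reject H0.


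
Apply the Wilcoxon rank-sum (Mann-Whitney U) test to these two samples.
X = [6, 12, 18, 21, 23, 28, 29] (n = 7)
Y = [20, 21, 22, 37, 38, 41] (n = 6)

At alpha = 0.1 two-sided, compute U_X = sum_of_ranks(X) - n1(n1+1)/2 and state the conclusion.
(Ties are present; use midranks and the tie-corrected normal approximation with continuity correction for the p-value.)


Step 1: Combine and sort all 13 observations; assign midranks.
sorted (value, group): (6,X), (12,X), (18,X), (20,Y), (21,X), (21,Y), (22,Y), (23,X), (28,X), (29,X), (37,Y), (38,Y), (41,Y)
ranks: 6->1, 12->2, 18->3, 20->4, 21->5.5, 21->5.5, 22->7, 23->8, 28->9, 29->10, 37->11, 38->12, 41->13
Step 2: Rank sum for X: R1 = 1 + 2 + 3 + 5.5 + 8 + 9 + 10 = 38.5.
Step 3: U_X = R1 - n1(n1+1)/2 = 38.5 - 7*8/2 = 38.5 - 28 = 10.5.
       U_Y = n1*n2 - U_X = 42 - 10.5 = 31.5.
Step 4: Ties are present, so use the tie-corrected normal approximation (with continuity correction) for the p-value.
Step 5: p-value = 0.152563; compare to alpha = 0.1. fail to reject H0.

U_X = 10.5, p = 0.152563, fail to reject H0 at alpha = 0.1.


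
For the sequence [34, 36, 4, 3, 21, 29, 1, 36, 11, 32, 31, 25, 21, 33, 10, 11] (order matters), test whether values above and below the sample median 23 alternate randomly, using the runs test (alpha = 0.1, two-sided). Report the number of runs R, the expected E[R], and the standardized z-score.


Step 1: Compute median = 23; label A = above, B = below.
Labels in order: AABBBABABAAABABB  (n_A = 8, n_B = 8)
Step 2: Count runs R = 10.
Step 3: Under H0 (random ordering), E[R] = 2*n_A*n_B/(n_A+n_B) + 1 = 2*8*8/16 + 1 = 9.0000.
        Var[R] = 2*n_A*n_B*(2*n_A*n_B - n_A - n_B) / ((n_A+n_B)^2 * (n_A+n_B-1)) = 14336/3840 = 3.7333.
        SD[R] = 1.9322.
Step 4: Continuity-corrected z = (R - 0.5 - E[R]) / SD[R] = (10 - 0.5 - 9.0000) / 1.9322 = 0.2588.
Step 5: Two-sided p-value via normal approximation = 2*(1 - Phi(|z|)) = 0.795809.
Step 6: alpha = 0.1. fail to reject H0.

R = 10, z = 0.2588, p = 0.795809, fail to reject H0.


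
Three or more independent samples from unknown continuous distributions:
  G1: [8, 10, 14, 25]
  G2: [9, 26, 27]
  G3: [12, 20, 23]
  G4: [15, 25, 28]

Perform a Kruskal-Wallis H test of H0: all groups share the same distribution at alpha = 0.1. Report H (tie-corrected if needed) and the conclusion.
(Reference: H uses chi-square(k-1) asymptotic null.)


Step 1: Combine all N = 13 observations and assign midranks.
sorted (value, group, rank): (8,G1,1), (9,G2,2), (10,G1,3), (12,G3,4), (14,G1,5), (15,G4,6), (20,G3,7), (23,G3,8), (25,G1,9.5), (25,G4,9.5), (26,G2,11), (27,G2,12), (28,G4,13)
Step 2: Sum ranks within each group.
R_1 = 18.5 (n_1 = 4)
R_2 = 25 (n_2 = 3)
R_3 = 19 (n_3 = 3)
R_4 = 28.5 (n_4 = 3)
Step 3: H = 12/(N(N+1)) * sum(R_i^2/n_i) - 3(N+1)
     = 12/(13*14) * (18.5^2/4 + 25^2/3 + 19^2/3 + 28.5^2/3) - 3*14
     = 0.065934 * 684.979 - 42
     = 3.163462.
Step 4: Ties present; correction factor C = 1 - 6/(13^3 - 13) = 0.997253. Corrected H = 3.163462 / 0.997253 = 3.172176.
Step 5: Under H0, H ~ chi^2(3); p-value = 0.365833.
Step 6: alpha = 0.1. fail to reject H0.

H = 3.1722, df = 3, p = 0.365833, fail to reject H0.


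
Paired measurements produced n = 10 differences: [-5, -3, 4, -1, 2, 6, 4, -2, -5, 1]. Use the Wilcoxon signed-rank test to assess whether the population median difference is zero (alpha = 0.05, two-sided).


Step 1: Drop any zero differences (none here) and take |d_i|.
|d| = [5, 3, 4, 1, 2, 6, 4, 2, 5, 1]
Step 2: Midrank |d_i| (ties get averaged ranks).
ranks: |5|->8.5, |3|->5, |4|->6.5, |1|->1.5, |2|->3.5, |6|->10, |4|->6.5, |2|->3.5, |5|->8.5, |1|->1.5
Step 3: Attach original signs; sum ranks with positive sign and with negative sign.
W+ = 6.5 + 3.5 + 10 + 6.5 + 1.5 = 28
W- = 8.5 + 5 + 1.5 + 3.5 + 8.5 = 27
(Check: W+ + W- = 55 should equal n(n+1)/2 = 55.)
Step 4: Test statistic W = min(W+, W-) = 27.
Step 5: Ties in |d|, so use the tie-corrected normal approximation.
        E[W] = n(n+1)/4 = 10*11/4 = 27.5.
        Tie groups: |d|=1 (t=2), |d|=2 (t=2), |d|=4 (t=2), |d|=5 (t=2); sum(t^3 - t) = 24.
        Var[W] = n(n+1)(2n+1)/24 - sum(t^3-t)/48 = 2310/24 - 24/48 = 95.75.
        z = (W - E[W]) / sqrt(Var[W]) = (27 - 27.5) / 9.7852 = -0.0511.
        Two-sided p = 2*Phi(z) = 0.959248.
Step 6: alpha = 0.05. fail to reject H0.

W+ = 28, W- = 27, W = min = 27, p = 0.959248, fail to reject H0.


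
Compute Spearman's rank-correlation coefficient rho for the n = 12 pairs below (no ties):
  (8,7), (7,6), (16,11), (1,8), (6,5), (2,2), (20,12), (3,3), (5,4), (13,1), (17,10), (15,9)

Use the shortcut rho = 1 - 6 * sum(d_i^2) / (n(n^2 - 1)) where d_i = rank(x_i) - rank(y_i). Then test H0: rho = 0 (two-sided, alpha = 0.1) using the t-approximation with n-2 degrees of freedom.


Step 1: Rank x and y separately (midranks; no ties here).
rank(x): 8->7, 7->6, 16->10, 1->1, 6->5, 2->2, 20->12, 3->3, 5->4, 13->8, 17->11, 15->9
rank(y): 7->7, 6->6, 11->11, 8->8, 5->5, 2->2, 12->12, 3->3, 4->4, 1->1, 10->10, 9->9
Step 2: d_i = R_x(i) - R_y(i); compute d_i^2.
  (7-7)^2=0, (6-6)^2=0, (10-11)^2=1, (1-8)^2=49, (5-5)^2=0, (2-2)^2=0, (12-12)^2=0, (3-3)^2=0, (4-4)^2=0, (8-1)^2=49, (11-10)^2=1, (9-9)^2=0
sum(d^2) = 100.
Step 3: rho = 1 - 6*100 / (12*(12^2 - 1)) = 1 - 600/1716 = 0.650350.
Step 4: Under H0, t = rho * sqrt((n-2)/(1-rho^2)) = 2.7073 ~ t(10).
Step 5: Two-sided p-value from the t-distribution with 10 df = 0.022034.
Step 6: alpha = 0.1. reject H0.

rho = 0.6503, p = 0.022034, reject H0 at alpha = 0.1.


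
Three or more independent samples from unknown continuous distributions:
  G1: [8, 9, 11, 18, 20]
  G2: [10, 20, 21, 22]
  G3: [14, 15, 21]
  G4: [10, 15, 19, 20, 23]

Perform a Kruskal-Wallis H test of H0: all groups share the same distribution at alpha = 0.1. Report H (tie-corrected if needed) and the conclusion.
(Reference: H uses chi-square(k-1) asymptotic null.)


Step 1: Combine all N = 17 observations and assign midranks.
sorted (value, group, rank): (8,G1,1), (9,G1,2), (10,G2,3.5), (10,G4,3.5), (11,G1,5), (14,G3,6), (15,G3,7.5), (15,G4,7.5), (18,G1,9), (19,G4,10), (20,G1,12), (20,G2,12), (20,G4,12), (21,G2,14.5), (21,G3,14.5), (22,G2,16), (23,G4,17)
Step 2: Sum ranks within each group.
R_1 = 29 (n_1 = 5)
R_2 = 46 (n_2 = 4)
R_3 = 28 (n_3 = 3)
R_4 = 50 (n_4 = 5)
Step 3: H = 12/(N(N+1)) * sum(R_i^2/n_i) - 3(N+1)
     = 12/(17*18) * (29^2/5 + 46^2/4 + 28^2/3 + 50^2/5) - 3*18
     = 0.039216 * 1458.53 - 54
     = 3.197386.
Step 4: Ties present; correction factor C = 1 - 42/(17^3 - 17) = 0.991422. Corrected H = 3.197386 / 0.991422 = 3.225052.
Step 5: Under H0, H ~ chi^2(3); p-value = 0.358211.
Step 6: alpha = 0.1. fail to reject H0.

H = 3.2251, df = 3, p = 0.358211, fail to reject H0.


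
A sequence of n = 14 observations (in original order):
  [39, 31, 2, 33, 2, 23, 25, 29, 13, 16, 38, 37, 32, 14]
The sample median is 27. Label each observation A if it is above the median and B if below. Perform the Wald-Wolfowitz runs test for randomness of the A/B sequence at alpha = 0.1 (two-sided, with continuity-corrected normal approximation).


Step 1: Compute median = 27; label A = above, B = below.
Labels in order: AABABBBABBAAAB  (n_A = 7, n_B = 7)
Step 2: Count runs R = 8.
Step 3: Under H0 (random ordering), E[R] = 2*n_A*n_B/(n_A+n_B) + 1 = 2*7*7/14 + 1 = 8.0000.
        Var[R] = 2*n_A*n_B*(2*n_A*n_B - n_A - n_B) / ((n_A+n_B)^2 * (n_A+n_B-1)) = 8232/2548 = 3.2308.
        SD[R] = 1.7974.
Step 4: R = E[R], so z = 0 with no continuity correction.
Step 5: Two-sided p-value via normal approximation = 2*(1 - Phi(|z|)) = 1.000000.
Step 6: alpha = 0.1. fail to reject H0.

R = 8, z = 0.0000, p = 1.000000, fail to reject H0.
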